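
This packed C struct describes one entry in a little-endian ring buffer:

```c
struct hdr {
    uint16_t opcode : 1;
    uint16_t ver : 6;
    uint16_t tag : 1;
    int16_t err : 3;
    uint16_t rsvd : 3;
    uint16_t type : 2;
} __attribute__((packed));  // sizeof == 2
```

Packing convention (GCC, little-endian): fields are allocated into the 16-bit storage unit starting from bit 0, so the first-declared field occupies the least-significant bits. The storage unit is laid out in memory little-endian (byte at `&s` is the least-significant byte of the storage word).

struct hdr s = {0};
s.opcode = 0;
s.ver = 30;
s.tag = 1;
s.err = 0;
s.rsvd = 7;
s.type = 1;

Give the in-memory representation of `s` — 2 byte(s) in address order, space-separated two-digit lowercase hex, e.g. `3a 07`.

[0+:1] opcode=0 & 0x1 = 0x0; word=0x0000
[1+:6] ver=30 & 0x3f = 0x1e; word=0x003c
[7+:1] tag=1 & 0x1 = 0x1; word=0x00bc
[8+:3] err=0 & 0x7 = 0x0; word=0x00bc
[11+:3] rsvd=7 & 0x7 = 0x7; word=0x38bc
[14+:2] type=1 & 0x3 = 0x1; word=0x78bc
word = 0x78bc → little-endian bytes:
  [0]=0xbc  [1]=0x78

bc 78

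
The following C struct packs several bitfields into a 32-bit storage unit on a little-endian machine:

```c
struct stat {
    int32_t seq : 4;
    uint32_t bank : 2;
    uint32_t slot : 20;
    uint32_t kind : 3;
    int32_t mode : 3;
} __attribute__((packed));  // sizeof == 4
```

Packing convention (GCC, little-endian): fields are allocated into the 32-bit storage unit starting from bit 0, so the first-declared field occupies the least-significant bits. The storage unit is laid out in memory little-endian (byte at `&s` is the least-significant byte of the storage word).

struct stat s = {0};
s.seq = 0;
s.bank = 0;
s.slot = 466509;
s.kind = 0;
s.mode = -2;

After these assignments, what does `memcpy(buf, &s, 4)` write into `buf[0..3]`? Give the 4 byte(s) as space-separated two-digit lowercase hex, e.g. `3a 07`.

[0+:4] seq=0 & 0xf = 0x0; word=0x00000000
[4+:2] bank=0 & 0x3 = 0x0; word=0x00000000
[6+:20] slot=466509 & 0xfffff = 0x71e4d; word=0x01c79340
[26+:3] kind=0 & 0x7 = 0x0; word=0x01c79340
[29+:3] mode=-2 & 0x7 = 0x6; word=0xc1c79340
word = 0xc1c79340 → little-endian bytes:
  [0]=0x40  [1]=0x93  [2]=0xc7  [3]=0xc1

40 93 c7 c1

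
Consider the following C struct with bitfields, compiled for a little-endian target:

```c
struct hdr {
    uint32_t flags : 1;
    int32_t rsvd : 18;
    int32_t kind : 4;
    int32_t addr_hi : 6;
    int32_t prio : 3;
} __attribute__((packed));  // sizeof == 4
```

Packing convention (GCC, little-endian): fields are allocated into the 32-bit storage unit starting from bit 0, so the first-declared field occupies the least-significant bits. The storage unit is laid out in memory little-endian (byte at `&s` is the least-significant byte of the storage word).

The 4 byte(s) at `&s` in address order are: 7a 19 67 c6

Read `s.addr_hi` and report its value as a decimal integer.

12

[0]=0x7a [1]=0x19 [2]=0x67 [3]=0xc6 (little-endian) → word 0xc667197a
flags:1 @ bit 0 → (0xc667197a>>0)&0x1 = 0x0
rsvd:18 @ bit 1 → (0xc667197a>>1)&0x3ffff = 0x38cbd
kind:4 @ bit 19 → (0xc667197a>>19)&0xf = 0xc
addr_hi:6 @ bit 23 → (0xc667197a>>23)&0x3f = 0xc  ←
prio:3 @ bit 29 → (0xc667197a>>29)&0x7 = 0x6
addr_hi signed 6b, MSB=0: value = 12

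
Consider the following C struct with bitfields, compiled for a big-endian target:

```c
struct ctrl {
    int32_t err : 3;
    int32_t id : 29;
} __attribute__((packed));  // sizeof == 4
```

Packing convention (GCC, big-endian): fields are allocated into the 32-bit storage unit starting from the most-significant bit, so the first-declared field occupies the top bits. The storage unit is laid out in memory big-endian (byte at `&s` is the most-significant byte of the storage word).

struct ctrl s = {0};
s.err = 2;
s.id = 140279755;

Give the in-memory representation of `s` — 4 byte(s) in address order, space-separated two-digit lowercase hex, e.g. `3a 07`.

48 5c 7f cb

err (3b) val=2 bits=0x2 at bit 29: 0x40000000
id (29b) val=140279755 bits=0x85c7fcb at bit 0: 0x485c7fcb
word = 0x485c7fcb → big-endian bytes:
  [0]=0x48  [1]=0x5c  [2]=0x7f  [3]=0xcb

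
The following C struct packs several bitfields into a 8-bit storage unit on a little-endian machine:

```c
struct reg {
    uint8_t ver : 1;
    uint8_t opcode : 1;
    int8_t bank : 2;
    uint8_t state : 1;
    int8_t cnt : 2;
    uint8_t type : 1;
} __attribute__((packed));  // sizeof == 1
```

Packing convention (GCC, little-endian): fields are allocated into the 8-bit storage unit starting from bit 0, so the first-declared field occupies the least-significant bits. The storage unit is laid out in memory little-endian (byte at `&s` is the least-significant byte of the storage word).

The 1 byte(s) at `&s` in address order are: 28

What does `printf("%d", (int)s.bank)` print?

-2

[0]=0x28 (little-endian) → word 0x28
ver [0+:1] = (word>>0) & 0x1 = 0
opcode [1+:1] = (word>>1) & 0x1 = 0
bank [2+:2] = (word>>2) & 0x3 = 2  ←
state [4+:1] = (word>>4) & 0x1 = 0
cnt [5+:2] = (word>>5) & 0x3 = 1
type [7+:1] = (word>>7) & 0x1 = 0
bank signed 2b, MSB=1: 2 - 4 = -2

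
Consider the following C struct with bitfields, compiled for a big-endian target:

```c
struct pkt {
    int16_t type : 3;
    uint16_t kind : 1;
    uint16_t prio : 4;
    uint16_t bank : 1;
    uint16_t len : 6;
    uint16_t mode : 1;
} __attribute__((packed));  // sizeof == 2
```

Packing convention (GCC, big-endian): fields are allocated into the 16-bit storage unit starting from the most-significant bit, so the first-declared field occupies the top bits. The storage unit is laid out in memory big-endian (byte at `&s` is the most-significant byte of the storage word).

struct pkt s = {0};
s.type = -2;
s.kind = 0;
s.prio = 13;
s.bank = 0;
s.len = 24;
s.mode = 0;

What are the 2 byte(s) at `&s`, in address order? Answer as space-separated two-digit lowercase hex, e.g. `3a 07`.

cd 30

type (3b) val=-2 bits=0x6 at bit 13: 0xc000
kind (1b) val=0 bits=0x0 at bit 12: 0xc000
prio (4b) val=13 bits=0xd at bit 8: 0xcd00
bank (1b) val=0 bits=0x0 at bit 7: 0xcd00
len (6b) val=24 bits=0x18 at bit 1: 0xcd30
mode (1b) val=0 bits=0x0 at bit 0: 0xcd30
word = 0xcd30 → big-endian bytes:
  [0]=0xcd  [1]=0x30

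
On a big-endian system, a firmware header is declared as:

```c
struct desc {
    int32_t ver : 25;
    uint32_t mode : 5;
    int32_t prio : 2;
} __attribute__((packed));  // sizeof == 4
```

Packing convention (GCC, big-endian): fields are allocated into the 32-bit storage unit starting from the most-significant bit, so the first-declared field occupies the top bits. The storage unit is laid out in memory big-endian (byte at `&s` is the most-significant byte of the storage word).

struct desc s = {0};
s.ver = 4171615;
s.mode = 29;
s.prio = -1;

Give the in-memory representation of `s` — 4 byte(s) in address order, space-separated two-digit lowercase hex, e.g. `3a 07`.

1f d3 af f7

ver:25 = 4171615 → 0x3fa75f << 7 → word 0x1fd3af80
mode:5 = 29 → 0x1d << 2 → word 0x1fd3aff4
prio:2 = -1 → 0x3 << 0 → word 0x1fd3aff7
word = 0x1fd3aff7 → big-endian bytes:
  [0]=0x1f  [1]=0xd3  [2]=0xaf  [3]=0xf7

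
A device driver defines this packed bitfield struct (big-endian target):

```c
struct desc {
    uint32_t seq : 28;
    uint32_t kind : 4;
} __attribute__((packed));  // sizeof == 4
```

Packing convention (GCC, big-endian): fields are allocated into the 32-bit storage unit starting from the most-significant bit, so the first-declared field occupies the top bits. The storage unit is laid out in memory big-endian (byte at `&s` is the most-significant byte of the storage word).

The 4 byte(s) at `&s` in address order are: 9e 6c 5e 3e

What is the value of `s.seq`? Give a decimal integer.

166118883

[0]=0x9e [1]=0x6c [2]=0x5e [3]=0x3e (big-endian) → word 0x9e6c5e3e
seq:28 @ bit 4 → (0x9e6c5e3e>>4)&0xfffffff = 0x9e6c5e3  ←
kind:4 @ bit 0 → (0x9e6c5e3e>>0)&0xf = 0xe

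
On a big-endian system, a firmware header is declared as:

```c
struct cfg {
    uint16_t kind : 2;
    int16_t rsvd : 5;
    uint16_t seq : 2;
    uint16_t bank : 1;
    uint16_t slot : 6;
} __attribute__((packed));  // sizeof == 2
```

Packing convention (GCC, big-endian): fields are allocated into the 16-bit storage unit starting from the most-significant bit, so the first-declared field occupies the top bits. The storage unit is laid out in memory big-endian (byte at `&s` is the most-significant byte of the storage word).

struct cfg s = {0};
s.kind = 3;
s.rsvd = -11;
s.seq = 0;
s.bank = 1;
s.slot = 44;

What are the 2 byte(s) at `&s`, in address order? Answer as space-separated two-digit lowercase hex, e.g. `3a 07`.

kind (2b) val=3 bits=0x3 at bit 14: 0xc000
rsvd (5b) val=-11 bits=0x15 at bit 9: 0xea00
seq (2b) val=0 bits=0x0 at bit 7: 0xea00
bank (1b) val=1 bits=0x1 at bit 6: 0xea40
slot (6b) val=44 bits=0x2c at bit 0: 0xea6c
word = 0xea6c → big-endian bytes:
  [0]=0xea  [1]=0x6c

ea 6c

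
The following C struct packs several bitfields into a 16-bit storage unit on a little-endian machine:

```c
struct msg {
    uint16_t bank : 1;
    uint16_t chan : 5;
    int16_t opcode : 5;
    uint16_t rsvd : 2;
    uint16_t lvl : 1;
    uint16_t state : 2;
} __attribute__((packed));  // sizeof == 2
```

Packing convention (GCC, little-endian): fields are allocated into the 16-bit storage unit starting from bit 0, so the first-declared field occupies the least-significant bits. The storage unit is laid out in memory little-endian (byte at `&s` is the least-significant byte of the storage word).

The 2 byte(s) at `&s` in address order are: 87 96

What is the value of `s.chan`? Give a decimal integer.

[0]=0x87 [1]=0x96 (little-endian) → word 0x9687
bank:1 @ bit 0 → (0x9687>>0)&0x1 = 0x1
chan:5 @ bit 1 → (0x9687>>1)&0x1f = 0x3  ←
opcode:5 @ bit 6 → (0x9687>>6)&0x1f = 0x1a
rsvd:2 @ bit 11 → (0x9687>>11)&0x3 = 0x2
lvl:1 @ bit 13 → (0x9687>>13)&0x1 = 0x0
state:2 @ bit 14 → (0x9687>>14)&0x3 = 0x2

3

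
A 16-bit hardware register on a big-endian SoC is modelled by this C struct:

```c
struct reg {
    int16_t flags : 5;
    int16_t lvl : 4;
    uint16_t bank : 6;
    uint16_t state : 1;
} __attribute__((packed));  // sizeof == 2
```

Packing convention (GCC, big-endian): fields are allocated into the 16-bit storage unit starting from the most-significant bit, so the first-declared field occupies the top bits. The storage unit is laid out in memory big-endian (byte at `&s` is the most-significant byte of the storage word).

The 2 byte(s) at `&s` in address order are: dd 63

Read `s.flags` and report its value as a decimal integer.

-5

[0]=0xdd [1]=0x63 (big-endian) → word 0xdd63
flags [11+:5] = (word>>11) & 0x1f = 27  ←
lvl [7+:4] = (word>>7) & 0xf = 10
bank [1+:6] = (word>>1) & 0x3f = 49
state [0+:1] = (word>>0) & 0x1 = 1
flags signed 5b, MSB=1: 27 - 32 = -5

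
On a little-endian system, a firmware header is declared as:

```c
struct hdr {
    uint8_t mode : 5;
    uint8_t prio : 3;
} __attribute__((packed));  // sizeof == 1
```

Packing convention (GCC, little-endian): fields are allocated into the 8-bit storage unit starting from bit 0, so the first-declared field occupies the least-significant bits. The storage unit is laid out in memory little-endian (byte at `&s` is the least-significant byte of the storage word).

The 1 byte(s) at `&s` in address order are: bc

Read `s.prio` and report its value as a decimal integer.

5

[0]=0xbc (little-endian) → word 0xbc
mode [0+:5] = (word>>0) & 0x1f = 28
prio [5+:3] = (word>>5) & 0x7 = 5  ←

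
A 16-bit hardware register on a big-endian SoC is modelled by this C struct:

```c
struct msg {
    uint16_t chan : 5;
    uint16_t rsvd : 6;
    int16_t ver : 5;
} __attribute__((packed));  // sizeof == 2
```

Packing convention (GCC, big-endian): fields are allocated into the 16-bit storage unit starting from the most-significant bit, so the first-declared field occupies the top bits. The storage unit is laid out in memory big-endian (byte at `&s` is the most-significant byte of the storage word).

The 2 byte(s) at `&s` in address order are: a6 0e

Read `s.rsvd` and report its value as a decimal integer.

48

[0]=0xa6 [1]=0x0e (big-endian) → word 0xa60e
chan:5 @ bit 11 → (0xa60e>>11)&0x1f = 0x14
rsvd:6 @ bit 5 → (0xa60e>>5)&0x3f = 0x30  ←
ver:5 @ bit 0 → (0xa60e>>0)&0x1f = 0xe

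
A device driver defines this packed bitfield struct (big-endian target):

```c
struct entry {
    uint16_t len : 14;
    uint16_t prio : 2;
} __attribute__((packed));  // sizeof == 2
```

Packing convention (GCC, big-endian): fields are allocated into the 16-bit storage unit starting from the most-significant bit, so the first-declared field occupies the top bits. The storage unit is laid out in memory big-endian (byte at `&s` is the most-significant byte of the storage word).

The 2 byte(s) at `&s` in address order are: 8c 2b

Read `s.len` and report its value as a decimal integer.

[0]=0x8c [1]=0x2b (big-endian) → word 0x8c2b
len [2+:14] = (word>>2) & 0x3fff = 8970  ←
prio [0+:2] = (word>>0) & 0x3 = 3

8970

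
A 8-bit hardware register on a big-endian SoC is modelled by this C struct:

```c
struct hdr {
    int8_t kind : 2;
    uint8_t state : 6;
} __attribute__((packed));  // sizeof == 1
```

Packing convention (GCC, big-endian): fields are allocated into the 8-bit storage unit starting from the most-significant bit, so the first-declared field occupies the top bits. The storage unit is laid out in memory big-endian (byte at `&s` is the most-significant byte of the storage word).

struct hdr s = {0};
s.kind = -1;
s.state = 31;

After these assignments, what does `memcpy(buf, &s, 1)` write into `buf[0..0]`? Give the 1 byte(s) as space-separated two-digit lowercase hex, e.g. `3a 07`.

kind (2b) val=-1 bits=0x3 at bit 6: 0xc0
state (6b) val=31 bits=0x1f at bit 0: 0xdf
word = 0xdf → big-endian bytes:
  [0]=0xdf

df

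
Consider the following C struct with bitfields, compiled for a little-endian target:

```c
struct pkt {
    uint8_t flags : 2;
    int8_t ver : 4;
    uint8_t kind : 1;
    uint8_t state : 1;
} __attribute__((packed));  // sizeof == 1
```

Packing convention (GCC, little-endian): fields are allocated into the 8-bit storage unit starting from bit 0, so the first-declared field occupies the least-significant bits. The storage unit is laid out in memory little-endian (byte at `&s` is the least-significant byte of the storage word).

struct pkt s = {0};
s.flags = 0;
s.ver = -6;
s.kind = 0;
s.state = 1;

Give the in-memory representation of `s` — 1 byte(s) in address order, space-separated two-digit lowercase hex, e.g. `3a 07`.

a8

flags (2b) val=0 bits=0x0 at bit 0: 0x00
ver (4b) val=-6 bits=0xa at bit 2: 0x28
kind (1b) val=0 bits=0x0 at bit 6: 0x28
state (1b) val=1 bits=0x1 at bit 7: 0xa8
word = 0xa8 → little-endian bytes:
  [0]=0xa8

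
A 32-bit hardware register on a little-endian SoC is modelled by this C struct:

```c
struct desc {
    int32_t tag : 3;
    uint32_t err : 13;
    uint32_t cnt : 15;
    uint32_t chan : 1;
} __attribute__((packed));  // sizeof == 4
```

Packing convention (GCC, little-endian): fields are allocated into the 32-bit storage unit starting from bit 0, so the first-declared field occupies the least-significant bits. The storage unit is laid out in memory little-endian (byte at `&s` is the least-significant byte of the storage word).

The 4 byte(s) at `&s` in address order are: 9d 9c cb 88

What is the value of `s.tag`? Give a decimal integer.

[0]=0x9d [1]=0x9c [2]=0xcb [3]=0x88 (little-endian) → word 0x88cb9c9d
tag:3 @ bit 0 → (0x88cb9c9d>>0)&0x7 = 0x5  ←
err:13 @ bit 3 → (0x88cb9c9d>>3)&0x1fff = 0x1393
cnt:15 @ bit 16 → (0x88cb9c9d>>16)&0x7fff = 0x8cb
chan:1 @ bit 31 → (0x88cb9c9d>>31)&0x1 = 0x1
tag signed 3b, MSB=1: 5 - 8 = -3

-3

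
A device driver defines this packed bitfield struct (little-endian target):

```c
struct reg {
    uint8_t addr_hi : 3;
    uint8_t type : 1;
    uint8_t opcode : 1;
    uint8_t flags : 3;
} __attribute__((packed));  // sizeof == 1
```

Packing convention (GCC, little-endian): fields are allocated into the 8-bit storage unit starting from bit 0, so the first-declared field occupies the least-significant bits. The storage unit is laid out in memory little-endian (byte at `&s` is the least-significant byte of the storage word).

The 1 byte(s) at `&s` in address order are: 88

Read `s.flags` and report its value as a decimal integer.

4

[0]=0x88 (little-endian) → word 0x88
addr_hi:3 @ bit 0 → (0x88>>0)&0x7 = 0x0
type:1 @ bit 3 → (0x88>>3)&0x1 = 0x1
opcode:1 @ bit 4 → (0x88>>4)&0x1 = 0x0
flags:3 @ bit 5 → (0x88>>5)&0x7 = 0x4  ←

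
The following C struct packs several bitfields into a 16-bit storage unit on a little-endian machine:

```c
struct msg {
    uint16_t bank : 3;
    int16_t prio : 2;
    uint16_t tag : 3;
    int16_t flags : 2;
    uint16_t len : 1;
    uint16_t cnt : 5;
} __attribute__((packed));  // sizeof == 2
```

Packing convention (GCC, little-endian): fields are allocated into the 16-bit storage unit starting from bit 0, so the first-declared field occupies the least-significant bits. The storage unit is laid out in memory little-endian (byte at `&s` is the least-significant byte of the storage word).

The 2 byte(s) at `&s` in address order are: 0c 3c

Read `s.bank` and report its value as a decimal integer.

[0]=0x0c [1]=0x3c (little-endian) → word 0x3c0c
bank [0+:3] = (word>>0) & 0x7 = 4  ←
prio [3+:2] = (word>>3) & 0x3 = 1
tag [5+:3] = (word>>5) & 0x7 = 0
flags [8+:2] = (word>>8) & 0x3 = 0
len [10+:1] = (word>>10) & 0x1 = 1
cnt [11+:5] = (word>>11) & 0x1f = 7

4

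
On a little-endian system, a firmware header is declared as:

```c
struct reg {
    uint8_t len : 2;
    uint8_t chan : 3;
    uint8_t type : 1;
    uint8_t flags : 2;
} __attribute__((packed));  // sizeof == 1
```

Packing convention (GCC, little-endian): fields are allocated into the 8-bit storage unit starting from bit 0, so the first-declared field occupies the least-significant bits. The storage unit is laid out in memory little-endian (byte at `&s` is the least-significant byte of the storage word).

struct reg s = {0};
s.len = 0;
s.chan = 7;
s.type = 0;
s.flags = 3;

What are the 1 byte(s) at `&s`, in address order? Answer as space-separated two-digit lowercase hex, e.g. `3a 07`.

len (2b) val=0 bits=0x0 at bit 0: 0x00
chan (3b) val=7 bits=0x7 at bit 2: 0x1c
type (1b) val=0 bits=0x0 at bit 5: 0x1c
flags (2b) val=3 bits=0x3 at bit 6: 0xdc
word = 0xdc → little-endian bytes:
  [0]=0xdc

dc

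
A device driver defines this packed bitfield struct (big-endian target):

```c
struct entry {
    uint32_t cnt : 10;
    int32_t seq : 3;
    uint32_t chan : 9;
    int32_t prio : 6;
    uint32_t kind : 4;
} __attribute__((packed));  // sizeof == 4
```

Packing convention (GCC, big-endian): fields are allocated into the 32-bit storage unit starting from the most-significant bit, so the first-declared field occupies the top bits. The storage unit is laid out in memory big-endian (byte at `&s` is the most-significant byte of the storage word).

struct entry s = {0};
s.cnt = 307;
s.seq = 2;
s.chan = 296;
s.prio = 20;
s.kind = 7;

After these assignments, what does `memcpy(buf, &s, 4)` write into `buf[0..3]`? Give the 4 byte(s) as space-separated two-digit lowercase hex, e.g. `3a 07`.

cnt (10b) val=307 bits=0x133 at bit 22: 0x4cc00000
seq (3b) val=2 bits=0x2 at bit 19: 0x4cd00000
chan (9b) val=296 bits=0x128 at bit 10: 0x4cd4a000
prio (6b) val=20 bits=0x14 at bit 4: 0x4cd4a140
kind (4b) val=7 bits=0x7 at bit 0: 0x4cd4a147
word = 0x4cd4a147 → big-endian bytes:
  [0]=0x4c  [1]=0xd4  [2]=0xa1  [3]=0x47

4c d4 a1 47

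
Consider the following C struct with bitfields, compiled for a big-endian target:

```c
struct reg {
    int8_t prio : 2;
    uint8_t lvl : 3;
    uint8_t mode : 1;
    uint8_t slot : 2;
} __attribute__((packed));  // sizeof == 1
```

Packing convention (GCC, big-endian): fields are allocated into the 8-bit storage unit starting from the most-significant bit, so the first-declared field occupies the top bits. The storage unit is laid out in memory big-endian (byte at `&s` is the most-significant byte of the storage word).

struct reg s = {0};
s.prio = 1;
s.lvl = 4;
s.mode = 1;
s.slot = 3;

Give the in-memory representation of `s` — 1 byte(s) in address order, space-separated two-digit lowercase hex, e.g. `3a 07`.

67

[6+:2] prio=1 & 0x3 = 0x1; word=0x40
[3+:3] lvl=4 & 0x7 = 0x4; word=0x60
[2+:1] mode=1 & 0x1 = 0x1; word=0x64
[0+:2] slot=3 & 0x3 = 0x3; word=0x67
word = 0x67 → big-endian bytes:
  [0]=0x67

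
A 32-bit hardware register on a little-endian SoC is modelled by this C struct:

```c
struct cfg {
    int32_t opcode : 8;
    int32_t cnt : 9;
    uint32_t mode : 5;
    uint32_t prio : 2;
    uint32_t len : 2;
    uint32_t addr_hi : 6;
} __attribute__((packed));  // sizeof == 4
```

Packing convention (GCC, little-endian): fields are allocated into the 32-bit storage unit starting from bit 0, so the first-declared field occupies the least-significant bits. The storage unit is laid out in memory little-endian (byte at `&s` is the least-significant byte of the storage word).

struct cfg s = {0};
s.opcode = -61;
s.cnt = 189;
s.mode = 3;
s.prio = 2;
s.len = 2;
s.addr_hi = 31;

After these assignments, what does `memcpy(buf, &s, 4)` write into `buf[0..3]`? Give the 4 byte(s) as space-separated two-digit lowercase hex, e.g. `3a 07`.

opcode (8b) val=-61 bits=0xc3 at bit 0: 0x000000c3
cnt (9b) val=189 bits=0xbd at bit 8: 0x0000bdc3
mode (5b) val=3 bits=0x3 at bit 17: 0x0006bdc3
prio (2b) val=2 bits=0x2 at bit 22: 0x0086bdc3
len (2b) val=2 bits=0x2 at bit 24: 0x0286bdc3
addr_hi (6b) val=31 bits=0x1f at bit 26: 0x7e86bdc3
word = 0x7e86bdc3 → little-endian bytes:
  [0]=0xc3  [1]=0xbd  [2]=0x86  [3]=0x7e

c3 bd 86 7e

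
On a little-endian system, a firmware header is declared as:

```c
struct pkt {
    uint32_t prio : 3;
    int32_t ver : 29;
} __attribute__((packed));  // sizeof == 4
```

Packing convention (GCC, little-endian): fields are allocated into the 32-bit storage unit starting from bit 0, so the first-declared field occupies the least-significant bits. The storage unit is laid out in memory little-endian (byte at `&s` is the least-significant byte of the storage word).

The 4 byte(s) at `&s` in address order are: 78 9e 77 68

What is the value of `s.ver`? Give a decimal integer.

[0]=0x78 [1]=0x9e [2]=0x77 [3]=0x68 (little-endian) → word 0x68779e78
prio:3 @ bit 0 → (0x68779e78>>0)&0x7 = 0x0
ver:29 @ bit 3 → (0x68779e78>>3)&0x1fffffff = 0xd0ef3cf  ←
ver signed 29b, MSB=0: value = 219083727

219083727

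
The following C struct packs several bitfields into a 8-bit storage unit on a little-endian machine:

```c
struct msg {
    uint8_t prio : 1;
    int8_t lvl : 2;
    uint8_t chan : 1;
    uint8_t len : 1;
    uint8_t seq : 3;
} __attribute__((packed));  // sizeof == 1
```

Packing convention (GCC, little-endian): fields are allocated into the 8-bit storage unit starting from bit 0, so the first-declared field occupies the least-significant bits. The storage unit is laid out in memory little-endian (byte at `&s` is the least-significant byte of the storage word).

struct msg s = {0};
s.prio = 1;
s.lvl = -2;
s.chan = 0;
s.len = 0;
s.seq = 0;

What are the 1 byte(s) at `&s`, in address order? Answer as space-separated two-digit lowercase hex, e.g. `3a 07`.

05

prio:1 = 1 → 0x1 << 0 → word 0x01
lvl:2 = -2 → 0x2 << 1 → word 0x05
chan:1 = 0 → 0x0 << 3 → word 0x05
len:1 = 0 → 0x0 << 4 → word 0x05
seq:3 = 0 → 0x0 << 5 → word 0x05
word = 0x05 → little-endian bytes:
  [0]=0x05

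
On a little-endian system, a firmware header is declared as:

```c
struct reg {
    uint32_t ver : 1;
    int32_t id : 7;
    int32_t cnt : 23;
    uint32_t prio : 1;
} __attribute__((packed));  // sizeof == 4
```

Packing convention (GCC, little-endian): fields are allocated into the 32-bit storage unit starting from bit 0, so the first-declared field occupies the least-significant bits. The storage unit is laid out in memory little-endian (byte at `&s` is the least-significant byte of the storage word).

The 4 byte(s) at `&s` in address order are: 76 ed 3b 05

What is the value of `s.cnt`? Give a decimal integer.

[0]=0x76 [1]=0xed [2]=0x3b [3]=0x05 (little-endian) → word 0x053bed76
ver:1 @ bit 0 → (0x053bed76>>0)&0x1 = 0x0
id:7 @ bit 1 → (0x053bed76>>1)&0x7f = 0x3b
cnt:23 @ bit 8 → (0x053bed76>>8)&0x7fffff = 0x53bed  ←
prio:1 @ bit 31 → (0x053bed76>>31)&0x1 = 0x0
cnt signed 23b, MSB=0: value = 343021

343021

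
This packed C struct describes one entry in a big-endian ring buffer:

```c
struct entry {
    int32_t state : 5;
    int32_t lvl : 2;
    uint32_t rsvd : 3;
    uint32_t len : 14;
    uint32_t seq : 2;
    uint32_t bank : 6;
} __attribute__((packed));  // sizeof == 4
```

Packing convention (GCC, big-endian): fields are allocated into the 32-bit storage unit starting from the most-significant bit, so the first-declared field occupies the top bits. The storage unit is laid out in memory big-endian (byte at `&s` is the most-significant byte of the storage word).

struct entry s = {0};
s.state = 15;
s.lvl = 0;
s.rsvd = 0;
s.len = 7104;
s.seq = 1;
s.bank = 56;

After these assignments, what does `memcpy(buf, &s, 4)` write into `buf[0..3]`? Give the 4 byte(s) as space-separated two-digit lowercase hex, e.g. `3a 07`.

state:5 = 15 → 0xf << 27 → word 0x78000000
lvl:2 = 0 → 0x0 << 25 → word 0x78000000
rsvd:3 = 0 → 0x0 << 22 → word 0x78000000
len:14 = 7104 → 0x1bc0 << 8 → word 0x781bc000
seq:2 = 1 → 0x1 << 6 → word 0x781bc040
bank:6 = 56 → 0x38 << 0 → word 0x781bc078
word = 0x781bc078 → big-endian bytes:
  [0]=0x78  [1]=0x1b  [2]=0xc0  [3]=0x78

78 1b c0 78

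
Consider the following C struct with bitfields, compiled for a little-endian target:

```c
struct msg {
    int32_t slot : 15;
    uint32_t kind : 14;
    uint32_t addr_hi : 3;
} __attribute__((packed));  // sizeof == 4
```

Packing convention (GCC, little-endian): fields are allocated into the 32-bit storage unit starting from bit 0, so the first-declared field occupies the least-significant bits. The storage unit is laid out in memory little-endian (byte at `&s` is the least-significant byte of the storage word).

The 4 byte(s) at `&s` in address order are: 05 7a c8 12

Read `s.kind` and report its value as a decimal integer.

9616

[0]=0x05 [1]=0x7a [2]=0xc8 [3]=0x12 (little-endian) → word 0x12c87a05
slot:15 @ bit 0 → (0x12c87a05>>0)&0x7fff = 0x7a05
kind:14 @ bit 15 → (0x12c87a05>>15)&0x3fff = 0x2590  ←
addr_hi:3 @ bit 29 → (0x12c87a05>>29)&0x7 = 0x0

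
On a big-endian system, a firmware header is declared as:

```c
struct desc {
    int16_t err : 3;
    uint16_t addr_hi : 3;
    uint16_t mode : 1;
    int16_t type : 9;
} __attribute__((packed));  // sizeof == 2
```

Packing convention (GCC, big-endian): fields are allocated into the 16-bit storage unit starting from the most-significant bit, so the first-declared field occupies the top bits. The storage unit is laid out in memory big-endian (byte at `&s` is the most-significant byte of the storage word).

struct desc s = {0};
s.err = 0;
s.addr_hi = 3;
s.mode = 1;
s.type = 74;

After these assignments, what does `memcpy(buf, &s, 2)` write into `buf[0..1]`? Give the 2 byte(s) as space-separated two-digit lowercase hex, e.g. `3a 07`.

err:3 = 0 → 0x0 << 13 → word 0x0000
addr_hi:3 = 3 → 0x3 << 10 → word 0x0c00
mode:1 = 1 → 0x1 << 9 → word 0x0e00
type:9 = 74 → 0x4a << 0 → word 0x0e4a
word = 0x0e4a → big-endian bytes:
  [0]=0x0e  [1]=0x4a

0e 4a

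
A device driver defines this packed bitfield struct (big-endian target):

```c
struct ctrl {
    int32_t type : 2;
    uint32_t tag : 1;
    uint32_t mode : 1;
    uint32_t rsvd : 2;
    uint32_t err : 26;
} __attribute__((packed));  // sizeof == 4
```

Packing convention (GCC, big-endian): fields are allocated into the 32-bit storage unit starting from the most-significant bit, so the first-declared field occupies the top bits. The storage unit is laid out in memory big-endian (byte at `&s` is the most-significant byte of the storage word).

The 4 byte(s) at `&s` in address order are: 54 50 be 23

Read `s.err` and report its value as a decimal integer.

[0]=0x54 [1]=0x50 [2]=0xbe [3]=0x23 (big-endian) → word 0x5450be23
type [30+:2] = (word>>30) & 0x3 = 1
tag [29+:1] = (word>>29) & 0x1 = 0
mode [28+:1] = (word>>28) & 0x1 = 1
rsvd [26+:2] = (word>>26) & 0x3 = 1
err [0+:26] = (word>>0) & 0x3ffffff = 5291555  ←

5291555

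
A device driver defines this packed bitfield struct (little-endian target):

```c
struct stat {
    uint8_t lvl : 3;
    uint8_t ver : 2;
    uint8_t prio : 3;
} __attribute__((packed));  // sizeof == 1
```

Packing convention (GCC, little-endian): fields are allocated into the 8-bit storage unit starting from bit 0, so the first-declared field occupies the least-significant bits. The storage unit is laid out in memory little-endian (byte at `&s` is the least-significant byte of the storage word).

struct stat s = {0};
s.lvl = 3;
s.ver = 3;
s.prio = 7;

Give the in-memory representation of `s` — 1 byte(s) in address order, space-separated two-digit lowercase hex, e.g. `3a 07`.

fb

lvl (3b) val=3 bits=0x3 at bit 0: 0x03
ver (2b) val=3 bits=0x3 at bit 3: 0x1b
prio (3b) val=7 bits=0x7 at bit 5: 0xfb
word = 0xfb → little-endian bytes:
  [0]=0xfb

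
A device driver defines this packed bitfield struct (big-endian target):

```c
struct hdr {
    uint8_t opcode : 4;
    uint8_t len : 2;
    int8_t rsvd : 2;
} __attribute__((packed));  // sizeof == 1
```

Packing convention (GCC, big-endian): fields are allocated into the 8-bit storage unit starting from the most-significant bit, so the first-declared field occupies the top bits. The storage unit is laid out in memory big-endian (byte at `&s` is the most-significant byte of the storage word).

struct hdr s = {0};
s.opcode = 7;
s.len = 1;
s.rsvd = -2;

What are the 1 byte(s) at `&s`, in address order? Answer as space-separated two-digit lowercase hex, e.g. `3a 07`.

76

[4+:4] opcode=7 & 0xf = 0x7; word=0x70
[2+:2] len=1 & 0x3 = 0x1; word=0x74
[0+:2] rsvd=-2 & 0x3 = 0x2; word=0x76
word = 0x76 → big-endian bytes:
  [0]=0x76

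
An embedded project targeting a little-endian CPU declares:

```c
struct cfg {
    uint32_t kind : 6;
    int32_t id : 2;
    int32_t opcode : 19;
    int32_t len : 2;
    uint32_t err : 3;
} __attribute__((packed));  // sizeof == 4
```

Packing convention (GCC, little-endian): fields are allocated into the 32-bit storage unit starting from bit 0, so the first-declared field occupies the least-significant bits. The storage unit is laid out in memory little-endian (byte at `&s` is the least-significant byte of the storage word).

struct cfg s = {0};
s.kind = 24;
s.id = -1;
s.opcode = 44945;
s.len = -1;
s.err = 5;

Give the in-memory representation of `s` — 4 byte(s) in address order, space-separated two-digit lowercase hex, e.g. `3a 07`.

kind:6 = 24 → 0x18 << 0 → word 0x00000018
id:2 = -1 → 0x3 << 6 → word 0x000000d8
opcode:19 = 44945 → 0xaf91 << 8 → word 0x00af91d8
len:2 = -1 → 0x3 << 27 → word 0x18af91d8
err:3 = 5 → 0x5 << 29 → word 0xb8af91d8
word = 0xb8af91d8 → little-endian bytes:
  [0]=0xd8  [1]=0x91  [2]=0xaf  [3]=0xb8

d8 91 af b8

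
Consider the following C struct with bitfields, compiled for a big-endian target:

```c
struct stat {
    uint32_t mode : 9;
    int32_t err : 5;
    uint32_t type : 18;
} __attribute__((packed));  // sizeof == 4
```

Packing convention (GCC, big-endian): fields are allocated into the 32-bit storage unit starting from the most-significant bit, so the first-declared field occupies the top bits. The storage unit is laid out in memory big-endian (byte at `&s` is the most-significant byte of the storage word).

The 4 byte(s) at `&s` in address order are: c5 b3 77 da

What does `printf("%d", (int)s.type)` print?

[0]=0xc5 [1]=0xb3 [2]=0x77 [3]=0xda (big-endian) → word 0xc5b377da
mode:9 @ bit 23 → (0xc5b377da>>23)&0x1ff = 0x18b
err:5 @ bit 18 → (0xc5b377da>>18)&0x1f = 0xc
type:18 @ bit 0 → (0xc5b377da>>0)&0x3ffff = 0x377da  ←

227290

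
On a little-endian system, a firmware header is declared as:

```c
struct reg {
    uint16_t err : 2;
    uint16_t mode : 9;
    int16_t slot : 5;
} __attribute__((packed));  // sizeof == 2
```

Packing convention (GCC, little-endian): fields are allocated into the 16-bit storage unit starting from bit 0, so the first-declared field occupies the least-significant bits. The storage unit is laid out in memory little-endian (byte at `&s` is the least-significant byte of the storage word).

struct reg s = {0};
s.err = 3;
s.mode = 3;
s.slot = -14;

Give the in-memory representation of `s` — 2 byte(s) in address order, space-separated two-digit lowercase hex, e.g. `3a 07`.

0f 90

[0+:2] err=3 & 0x3 = 0x3; word=0x0003
[2+:9] mode=3 & 0x1ff = 0x3; word=0x000f
[11+:5] slot=-14 & 0x1f = 0x12; word=0x900f
word = 0x900f → little-endian bytes:
  [0]=0x0f  [1]=0x90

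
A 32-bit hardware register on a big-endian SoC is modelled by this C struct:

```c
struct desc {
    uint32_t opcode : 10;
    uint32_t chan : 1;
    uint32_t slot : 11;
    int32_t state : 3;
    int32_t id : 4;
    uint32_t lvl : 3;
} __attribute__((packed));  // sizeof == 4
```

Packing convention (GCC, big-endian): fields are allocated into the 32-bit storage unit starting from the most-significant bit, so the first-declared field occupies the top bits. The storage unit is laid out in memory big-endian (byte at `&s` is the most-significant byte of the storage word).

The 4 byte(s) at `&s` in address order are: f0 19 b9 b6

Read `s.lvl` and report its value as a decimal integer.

6

[0]=0xf0 [1]=0x19 [2]=0xb9 [3]=0xb6 (big-endian) → word 0xf019b9b6
opcode [22+:10] = (word>>22) & 0x3ff = 960
chan [21+:1] = (word>>21) & 0x1 = 0
slot [10+:11] = (word>>10) & 0x7ff = 1646
state [7+:3] = (word>>7) & 0x7 = 3
id [3+:4] = (word>>3) & 0xf = 6
lvl [0+:3] = (word>>0) & 0x7 = 6  ←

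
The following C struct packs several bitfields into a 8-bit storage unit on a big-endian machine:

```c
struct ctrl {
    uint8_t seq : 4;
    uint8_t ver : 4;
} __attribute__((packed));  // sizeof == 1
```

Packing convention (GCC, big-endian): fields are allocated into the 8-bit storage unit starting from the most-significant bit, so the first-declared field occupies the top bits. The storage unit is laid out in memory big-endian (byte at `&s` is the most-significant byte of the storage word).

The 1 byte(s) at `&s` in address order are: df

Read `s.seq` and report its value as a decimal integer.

13

[0]=0xdf (big-endian) → word 0xdf
seq [4+:4] = (word>>4) & 0xf = 13  ←
ver [0+:4] = (word>>0) & 0xf = 15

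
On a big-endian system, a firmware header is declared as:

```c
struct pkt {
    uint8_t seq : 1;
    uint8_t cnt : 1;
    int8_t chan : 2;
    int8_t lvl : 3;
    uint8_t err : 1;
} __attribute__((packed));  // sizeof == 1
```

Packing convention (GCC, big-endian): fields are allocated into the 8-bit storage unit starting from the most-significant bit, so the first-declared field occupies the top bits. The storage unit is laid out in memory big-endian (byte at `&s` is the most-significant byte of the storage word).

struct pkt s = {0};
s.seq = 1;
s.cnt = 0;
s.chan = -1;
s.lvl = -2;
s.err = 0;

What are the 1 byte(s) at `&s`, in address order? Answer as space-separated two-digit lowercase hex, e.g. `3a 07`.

bc

[7+:1] seq=1 & 0x1 = 0x1; word=0x80
[6+:1] cnt=0 & 0x1 = 0x0; word=0x80
[4+:2] chan=-1 & 0x3 = 0x3; word=0xb0
[1+:3] lvl=-2 & 0x7 = 0x6; word=0xbc
[0+:1] err=0 & 0x1 = 0x0; word=0xbc
word = 0xbc → big-endian bytes:
  [0]=0xbc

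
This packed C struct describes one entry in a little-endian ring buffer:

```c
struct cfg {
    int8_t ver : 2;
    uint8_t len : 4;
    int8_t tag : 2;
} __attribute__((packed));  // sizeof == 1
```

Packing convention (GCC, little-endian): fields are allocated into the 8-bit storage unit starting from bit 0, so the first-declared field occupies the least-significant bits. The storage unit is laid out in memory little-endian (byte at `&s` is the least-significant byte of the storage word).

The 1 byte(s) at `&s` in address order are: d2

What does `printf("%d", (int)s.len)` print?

4

[0]=0xd2 (little-endian) → word 0xd2
ver [0+:2] = (word>>0) & 0x3 = 2
len [2+:4] = (word>>2) & 0xf = 4  ←
tag [6+:2] = (word>>6) & 0x3 = 3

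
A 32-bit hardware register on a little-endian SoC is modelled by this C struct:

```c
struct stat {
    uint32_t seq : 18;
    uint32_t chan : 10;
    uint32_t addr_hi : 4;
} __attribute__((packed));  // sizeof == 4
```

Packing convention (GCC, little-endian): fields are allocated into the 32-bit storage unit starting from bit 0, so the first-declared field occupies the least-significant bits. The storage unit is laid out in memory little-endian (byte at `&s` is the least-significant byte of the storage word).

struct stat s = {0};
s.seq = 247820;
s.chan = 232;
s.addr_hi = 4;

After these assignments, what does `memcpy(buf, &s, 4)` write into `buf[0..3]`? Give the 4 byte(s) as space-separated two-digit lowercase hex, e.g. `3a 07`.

0c c8 a3 43

[0+:18] seq=247820 & 0x3ffff = 0x3c80c; word=0x0003c80c
[18+:10] chan=232 & 0x3ff = 0xe8; word=0x03a3c80c
[28+:4] addr_hi=4 & 0xf = 0x4; word=0x43a3c80c
word = 0x43a3c80c → little-endian bytes:
  [0]=0x0c  [1]=0xc8  [2]=0xa3  [3]=0x43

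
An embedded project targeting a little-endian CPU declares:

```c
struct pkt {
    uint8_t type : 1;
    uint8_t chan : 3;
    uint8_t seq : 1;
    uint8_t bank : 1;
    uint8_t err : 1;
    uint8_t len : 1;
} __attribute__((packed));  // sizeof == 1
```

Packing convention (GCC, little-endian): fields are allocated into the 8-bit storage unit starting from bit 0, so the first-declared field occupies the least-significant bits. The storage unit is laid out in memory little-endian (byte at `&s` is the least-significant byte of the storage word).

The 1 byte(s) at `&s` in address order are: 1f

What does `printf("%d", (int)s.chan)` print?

[0]=0x1f (little-endian) → word 0x1f
type [0+:1] = (word>>0) & 0x1 = 1
chan [1+:3] = (word>>1) & 0x7 = 7  ←
seq [4+:1] = (word>>4) & 0x1 = 1
bank [5+:1] = (word>>5) & 0x1 = 0
err [6+:1] = (word>>6) & 0x1 = 0
len [7+:1] = (word>>7) & 0x1 = 0

7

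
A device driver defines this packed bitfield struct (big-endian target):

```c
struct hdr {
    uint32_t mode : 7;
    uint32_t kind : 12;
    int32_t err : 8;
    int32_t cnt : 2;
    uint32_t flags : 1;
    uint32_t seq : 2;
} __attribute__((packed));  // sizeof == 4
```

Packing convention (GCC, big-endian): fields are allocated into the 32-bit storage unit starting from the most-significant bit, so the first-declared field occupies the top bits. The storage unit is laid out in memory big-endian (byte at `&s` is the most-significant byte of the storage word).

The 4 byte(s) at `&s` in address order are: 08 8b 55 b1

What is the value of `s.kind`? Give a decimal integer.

[0]=0x08 [1]=0x8b [2]=0x55 [3]=0xb1 (big-endian) → word 0x088b55b1
mode [25+:7] = (word>>25) & 0x7f = 4
kind [13+:12] = (word>>13) & 0xfff = 1114  ←
err [5+:8] = (word>>5) & 0xff = 173
cnt [3+:2] = (word>>3) & 0x3 = 2
flags [2+:1] = (word>>2) & 0x1 = 0
seq [0+:2] = (word>>0) & 0x3 = 1

1114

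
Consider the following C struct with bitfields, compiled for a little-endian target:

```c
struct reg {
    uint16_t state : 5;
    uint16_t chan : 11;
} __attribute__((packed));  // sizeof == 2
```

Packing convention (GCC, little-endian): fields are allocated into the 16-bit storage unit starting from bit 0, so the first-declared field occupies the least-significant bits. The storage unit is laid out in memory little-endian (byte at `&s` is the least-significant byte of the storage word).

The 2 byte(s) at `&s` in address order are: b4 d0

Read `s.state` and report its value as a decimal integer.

[0]=0xb4 [1]=0xd0 (little-endian) → word 0xd0b4
state [0+:5] = (word>>0) & 0x1f = 20  ←
chan [5+:11] = (word>>5) & 0x7ff = 1669

20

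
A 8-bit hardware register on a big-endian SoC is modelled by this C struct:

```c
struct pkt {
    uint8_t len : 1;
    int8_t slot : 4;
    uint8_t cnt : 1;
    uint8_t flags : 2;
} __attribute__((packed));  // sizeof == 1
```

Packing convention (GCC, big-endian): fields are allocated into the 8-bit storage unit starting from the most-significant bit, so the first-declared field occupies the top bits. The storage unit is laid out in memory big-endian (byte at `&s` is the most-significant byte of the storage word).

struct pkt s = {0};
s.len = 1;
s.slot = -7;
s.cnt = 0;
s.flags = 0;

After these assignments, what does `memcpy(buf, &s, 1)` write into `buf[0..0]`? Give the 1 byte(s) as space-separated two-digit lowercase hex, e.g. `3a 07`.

c8

[7+:1] len=1 & 0x1 = 0x1; word=0x80
[3+:4] slot=-7 & 0xf = 0x9; word=0xc8
[2+:1] cnt=0 & 0x1 = 0x0; word=0xc8
[0+:2] flags=0 & 0x3 = 0x0; word=0xc8
word = 0xc8 → big-endian bytes:
  [0]=0xc8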